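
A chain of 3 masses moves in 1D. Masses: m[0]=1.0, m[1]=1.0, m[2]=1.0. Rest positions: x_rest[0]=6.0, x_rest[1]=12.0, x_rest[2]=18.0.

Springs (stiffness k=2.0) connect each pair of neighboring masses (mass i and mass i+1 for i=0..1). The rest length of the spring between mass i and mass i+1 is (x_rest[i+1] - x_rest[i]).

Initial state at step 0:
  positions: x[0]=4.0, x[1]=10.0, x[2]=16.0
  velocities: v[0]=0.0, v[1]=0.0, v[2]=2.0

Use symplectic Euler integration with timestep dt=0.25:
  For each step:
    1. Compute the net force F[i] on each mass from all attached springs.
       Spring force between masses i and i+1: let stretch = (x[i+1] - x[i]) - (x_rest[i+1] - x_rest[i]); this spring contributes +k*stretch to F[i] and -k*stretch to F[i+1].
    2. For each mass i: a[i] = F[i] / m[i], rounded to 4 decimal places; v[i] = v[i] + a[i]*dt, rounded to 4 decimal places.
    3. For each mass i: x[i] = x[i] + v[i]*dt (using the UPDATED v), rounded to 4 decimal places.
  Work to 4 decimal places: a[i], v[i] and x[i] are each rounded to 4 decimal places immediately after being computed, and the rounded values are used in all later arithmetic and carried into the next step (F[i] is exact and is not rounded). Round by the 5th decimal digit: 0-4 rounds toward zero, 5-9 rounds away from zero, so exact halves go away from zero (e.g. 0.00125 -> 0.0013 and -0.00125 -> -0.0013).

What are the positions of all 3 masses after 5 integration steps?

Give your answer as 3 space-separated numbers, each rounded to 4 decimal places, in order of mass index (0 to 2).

Step 0: x=[4.0000 10.0000 16.0000] v=[0.0000 0.0000 2.0000]
Step 1: x=[4.0000 10.0000 16.5000] v=[0.0000 0.0000 2.0000]
Step 2: x=[4.0000 10.0625 16.9375] v=[0.0000 0.2500 1.7500]
Step 3: x=[4.0078 10.2266 17.2656] v=[0.0313 0.6563 1.3125]
Step 4: x=[4.0430 10.4932 17.4639] v=[0.1407 1.0664 0.7930]
Step 5: x=[4.1345 10.8249 17.5408] v=[0.3658 1.3267 0.3077]

Answer: 4.1345 10.8249 17.5408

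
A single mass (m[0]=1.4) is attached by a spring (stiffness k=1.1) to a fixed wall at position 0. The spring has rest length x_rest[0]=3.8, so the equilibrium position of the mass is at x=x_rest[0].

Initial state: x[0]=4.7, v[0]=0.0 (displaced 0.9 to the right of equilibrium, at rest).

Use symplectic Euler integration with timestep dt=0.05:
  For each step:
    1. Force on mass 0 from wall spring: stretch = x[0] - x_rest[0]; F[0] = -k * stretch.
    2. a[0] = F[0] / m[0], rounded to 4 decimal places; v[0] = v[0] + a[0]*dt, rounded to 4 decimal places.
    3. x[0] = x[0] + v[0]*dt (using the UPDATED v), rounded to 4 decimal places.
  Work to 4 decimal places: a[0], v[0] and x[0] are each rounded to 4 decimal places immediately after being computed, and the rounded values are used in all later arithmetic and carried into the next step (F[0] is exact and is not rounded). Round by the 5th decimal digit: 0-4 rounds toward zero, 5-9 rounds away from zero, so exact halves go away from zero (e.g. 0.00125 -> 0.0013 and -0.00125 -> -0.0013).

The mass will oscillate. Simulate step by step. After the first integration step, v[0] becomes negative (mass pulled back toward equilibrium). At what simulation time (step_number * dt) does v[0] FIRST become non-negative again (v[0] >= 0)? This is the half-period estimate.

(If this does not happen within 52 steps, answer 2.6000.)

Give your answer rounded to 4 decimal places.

Step 0: x=[4.7000] v=[0.0000]
Step 1: x=[4.6982] v=[-0.0354]
Step 2: x=[4.6947] v=[-0.0707]
Step 3: x=[4.6894] v=[-0.1059]
Step 4: x=[4.6824] v=[-0.1408]
Step 5: x=[4.6736] v=[-0.1755]
Step 6: x=[4.6631] v=[-0.2098]
Step 7: x=[4.6509] v=[-0.2437]
Step 8: x=[4.6370] v=[-0.2771]
Step 9: x=[4.6215] v=[-0.3100]
Step 10: x=[4.6044] v=[-0.3423]
Step 11: x=[4.5857] v=[-0.3739]
Step 12: x=[4.5655] v=[-0.4048]
Step 13: x=[4.5438] v=[-0.4349]
Step 14: x=[4.5206] v=[-0.4641]
Step 15: x=[4.4960] v=[-0.4924]
Step 16: x=[4.4700] v=[-0.5197]
Step 17: x=[4.4427] v=[-0.5460]
Step 18: x=[4.4141] v=[-0.5713]
Step 19: x=[4.3843] v=[-0.5954]
Step 20: x=[4.3534] v=[-0.6184]
Step 21: x=[4.3214] v=[-0.6401]
Step 22: x=[4.2884] v=[-0.6606]
Step 23: x=[4.2544] v=[-0.6798]
Step 24: x=[4.2195] v=[-0.6977]
Step 25: x=[4.1838] v=[-0.7142]
Step 26: x=[4.1473] v=[-0.7293]
Step 27: x=[4.1102] v=[-0.7429]
Step 28: x=[4.0724] v=[-0.7551]
Step 29: x=[4.0341] v=[-0.7658]
Step 30: x=[3.9954] v=[-0.7750]
Step 31: x=[3.9563] v=[-0.7827]
Step 32: x=[3.9169] v=[-0.7888]
Step 33: x=[3.8772] v=[-0.7934]
Step 34: x=[3.8374] v=[-0.7964]
Step 35: x=[3.7975] v=[-0.7979]
Step 36: x=[3.7576] v=[-0.7978]
Step 37: x=[3.7178] v=[-0.7961]
Step 38: x=[3.6782] v=[-0.7929]
Step 39: x=[3.6388] v=[-0.7881]
Step 40: x=[3.5997] v=[-0.7818]
Step 41: x=[3.5610] v=[-0.7739]
Step 42: x=[3.5228] v=[-0.7645]
Step 43: x=[3.4851] v=[-0.7536]
Step 44: x=[3.4480] v=[-0.7412]
Step 45: x=[3.4116] v=[-0.7274]
Step 46: x=[3.3760] v=[-0.7121]
Step 47: x=[3.3412] v=[-0.6954]
Step 48: x=[3.3073] v=[-0.6774]
Step 49: x=[3.2744] v=[-0.6580]
Step 50: x=[3.2425] v=[-0.6374]
Step 51: x=[3.2117] v=[-0.6155]
Step 52: x=[3.1821] v=[-0.5924]
v[0] did not become non-negative within 52 steps; using fallback time=2.6000

Answer: 2.6000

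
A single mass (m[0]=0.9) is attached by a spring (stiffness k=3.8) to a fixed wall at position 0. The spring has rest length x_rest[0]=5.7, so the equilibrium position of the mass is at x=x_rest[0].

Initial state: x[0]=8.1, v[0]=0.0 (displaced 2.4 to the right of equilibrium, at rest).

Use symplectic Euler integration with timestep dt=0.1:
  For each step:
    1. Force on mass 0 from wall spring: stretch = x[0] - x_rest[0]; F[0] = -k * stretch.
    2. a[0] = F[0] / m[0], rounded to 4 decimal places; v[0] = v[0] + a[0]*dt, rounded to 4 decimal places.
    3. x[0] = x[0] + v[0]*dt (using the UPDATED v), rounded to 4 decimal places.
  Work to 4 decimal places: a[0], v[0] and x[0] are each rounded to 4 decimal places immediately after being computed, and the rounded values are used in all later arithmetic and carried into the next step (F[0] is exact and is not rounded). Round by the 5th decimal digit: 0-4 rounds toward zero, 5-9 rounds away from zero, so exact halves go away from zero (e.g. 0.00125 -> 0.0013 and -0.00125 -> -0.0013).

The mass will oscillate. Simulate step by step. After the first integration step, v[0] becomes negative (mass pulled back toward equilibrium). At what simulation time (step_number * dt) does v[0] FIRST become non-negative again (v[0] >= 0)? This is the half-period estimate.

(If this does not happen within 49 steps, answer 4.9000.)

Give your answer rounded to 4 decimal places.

Step 0: x=[8.1000] v=[0.0000]
Step 1: x=[7.9987] v=[-1.0133]
Step 2: x=[7.8003] v=[-1.9839]
Step 3: x=[7.5132] v=[-2.8707]
Step 4: x=[7.1496] v=[-3.6363]
Step 5: x=[6.7248] v=[-4.2484]
Step 6: x=[6.2567] v=[-4.6811]
Step 7: x=[5.7651] v=[-4.9162]
Step 8: x=[5.2707] v=[-4.9437]
Step 9: x=[4.7945] v=[-4.7624]
Step 10: x=[4.3565] v=[-4.3801]
Step 11: x=[3.9752] v=[-3.8128]
Step 12: x=[3.6667] v=[-3.0846]
Step 13: x=[3.4441] v=[-2.2261]
Step 14: x=[3.3167] v=[-1.2736]
Step 15: x=[3.2900] v=[-0.2673]
Step 16: x=[3.3650] v=[0.7503]
First v>=0 after going negative at step 16, time=1.6000

Answer: 1.6000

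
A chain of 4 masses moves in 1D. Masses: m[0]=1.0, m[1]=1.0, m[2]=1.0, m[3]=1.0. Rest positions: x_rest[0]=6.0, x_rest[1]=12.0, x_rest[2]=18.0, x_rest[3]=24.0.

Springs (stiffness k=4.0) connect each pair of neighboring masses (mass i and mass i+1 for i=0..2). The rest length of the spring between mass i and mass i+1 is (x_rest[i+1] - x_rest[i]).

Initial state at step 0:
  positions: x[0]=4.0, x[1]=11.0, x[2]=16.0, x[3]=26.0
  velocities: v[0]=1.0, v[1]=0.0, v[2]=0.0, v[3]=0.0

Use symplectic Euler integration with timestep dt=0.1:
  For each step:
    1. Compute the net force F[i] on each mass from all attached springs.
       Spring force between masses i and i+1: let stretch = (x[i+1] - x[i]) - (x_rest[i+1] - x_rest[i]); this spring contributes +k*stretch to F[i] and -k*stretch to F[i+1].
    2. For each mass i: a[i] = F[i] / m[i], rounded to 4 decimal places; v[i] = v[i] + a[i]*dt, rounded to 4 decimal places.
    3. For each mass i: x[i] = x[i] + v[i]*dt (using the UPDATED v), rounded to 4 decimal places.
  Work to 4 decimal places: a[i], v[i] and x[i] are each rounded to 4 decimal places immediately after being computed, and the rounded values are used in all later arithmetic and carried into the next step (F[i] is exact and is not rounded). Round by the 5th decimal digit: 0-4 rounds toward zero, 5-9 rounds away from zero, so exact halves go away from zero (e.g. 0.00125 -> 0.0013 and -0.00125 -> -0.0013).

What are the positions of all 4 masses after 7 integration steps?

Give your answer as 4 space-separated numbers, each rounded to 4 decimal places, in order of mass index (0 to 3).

Answer: 5.1819 10.4785 19.0099 23.0296

Derivation:
Step 0: x=[4.0000 11.0000 16.0000 26.0000] v=[1.0000 0.0000 0.0000 0.0000]
Step 1: x=[4.1400 10.9200 16.2000 25.8400] v=[1.4000 -0.8000 2.0000 -1.6000]
Step 2: x=[4.3112 10.7800 16.5744 25.5344] v=[1.7120 -1.4000 3.7440 -3.0560]
Step 3: x=[4.5012 10.6130 17.0754 25.1104] v=[1.8995 -1.6698 5.0102 -4.2400]
Step 4: x=[4.6956 10.4600 17.6393 24.6050] v=[1.9442 -1.5296 5.6392 -5.0540]
Step 5: x=[4.8806 10.3636 18.1947 24.0610] v=[1.8500 -0.9636 5.5538 -5.4403]
Step 6: x=[5.0449 10.3612 18.6715 23.5223] v=[1.6432 -0.0244 4.7679 -5.3868]
Step 7: x=[5.1819 10.4785 19.0099 23.0296] v=[1.3697 1.1732 3.3841 -4.9271]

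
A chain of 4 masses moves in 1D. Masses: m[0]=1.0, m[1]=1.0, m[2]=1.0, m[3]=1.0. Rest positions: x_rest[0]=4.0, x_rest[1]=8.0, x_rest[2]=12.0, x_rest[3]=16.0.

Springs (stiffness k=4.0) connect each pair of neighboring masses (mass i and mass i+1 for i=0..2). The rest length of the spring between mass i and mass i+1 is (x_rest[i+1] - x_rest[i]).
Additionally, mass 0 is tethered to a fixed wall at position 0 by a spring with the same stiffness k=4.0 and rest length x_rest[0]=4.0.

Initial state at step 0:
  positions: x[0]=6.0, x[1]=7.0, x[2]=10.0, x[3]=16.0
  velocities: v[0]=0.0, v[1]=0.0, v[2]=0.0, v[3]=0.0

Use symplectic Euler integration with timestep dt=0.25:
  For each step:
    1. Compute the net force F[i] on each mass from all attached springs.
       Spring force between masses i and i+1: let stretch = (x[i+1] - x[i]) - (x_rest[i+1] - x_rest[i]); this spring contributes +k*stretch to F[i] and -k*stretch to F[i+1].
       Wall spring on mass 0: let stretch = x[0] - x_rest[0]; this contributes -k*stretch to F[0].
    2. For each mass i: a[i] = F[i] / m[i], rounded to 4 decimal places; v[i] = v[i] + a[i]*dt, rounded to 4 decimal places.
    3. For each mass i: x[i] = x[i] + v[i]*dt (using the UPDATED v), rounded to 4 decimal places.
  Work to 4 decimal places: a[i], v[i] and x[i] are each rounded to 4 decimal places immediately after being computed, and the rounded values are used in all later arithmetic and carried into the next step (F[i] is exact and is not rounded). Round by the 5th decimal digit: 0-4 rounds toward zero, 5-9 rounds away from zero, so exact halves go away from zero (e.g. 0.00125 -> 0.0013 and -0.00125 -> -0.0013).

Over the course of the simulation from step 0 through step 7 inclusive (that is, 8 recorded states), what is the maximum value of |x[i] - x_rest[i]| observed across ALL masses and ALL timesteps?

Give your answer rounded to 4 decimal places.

Step 0: x=[6.0000 7.0000 10.0000 16.0000] v=[0.0000 0.0000 0.0000 0.0000]
Step 1: x=[4.7500 7.5000 10.7500 15.5000] v=[-5.0000 2.0000 3.0000 -2.0000]
Step 2: x=[3.0000 8.1250 11.8750 14.8125] v=[-7.0000 2.5000 4.5000 -2.7500]
Step 3: x=[1.7813 8.4063 12.7969 14.3906] v=[-4.8750 1.1250 3.6875 -1.6875]
Step 4: x=[1.7735 8.1290 13.0196 14.5703] v=[-0.0313 -1.1094 0.8906 0.7188]
Step 5: x=[2.9112 7.4854 12.4073 15.3623] v=[4.5507 -2.5743 -2.4493 3.1681]
Step 6: x=[4.4646 6.9288 11.3033 16.4156] v=[6.2137 -2.2266 -4.4162 4.2131]
Step 7: x=[5.5179 6.8497 10.3837 17.1908] v=[4.2133 -0.3163 -3.6784 3.1008]
Max displacement = 2.2265

Answer: 2.2265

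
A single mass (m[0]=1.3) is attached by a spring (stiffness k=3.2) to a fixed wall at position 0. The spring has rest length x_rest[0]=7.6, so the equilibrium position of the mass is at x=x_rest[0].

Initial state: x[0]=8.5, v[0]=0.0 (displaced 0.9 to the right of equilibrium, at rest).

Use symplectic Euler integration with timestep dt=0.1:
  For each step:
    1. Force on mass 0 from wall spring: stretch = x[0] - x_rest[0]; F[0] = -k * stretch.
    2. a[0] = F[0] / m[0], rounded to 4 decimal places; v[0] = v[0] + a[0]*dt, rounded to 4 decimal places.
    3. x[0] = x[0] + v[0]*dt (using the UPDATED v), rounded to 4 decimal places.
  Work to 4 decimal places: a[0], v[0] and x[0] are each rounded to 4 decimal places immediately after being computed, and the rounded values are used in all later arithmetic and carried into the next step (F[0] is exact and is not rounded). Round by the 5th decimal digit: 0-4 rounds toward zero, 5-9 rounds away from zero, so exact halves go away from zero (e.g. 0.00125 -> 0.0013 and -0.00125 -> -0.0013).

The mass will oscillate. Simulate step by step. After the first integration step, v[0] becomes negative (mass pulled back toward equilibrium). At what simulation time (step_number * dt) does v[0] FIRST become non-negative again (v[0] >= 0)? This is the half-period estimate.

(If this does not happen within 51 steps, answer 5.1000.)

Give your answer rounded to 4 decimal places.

Step 0: x=[8.5000] v=[0.0000]
Step 1: x=[8.4779] v=[-0.2215]
Step 2: x=[8.4341] v=[-0.4376]
Step 3: x=[8.3698] v=[-0.6429]
Step 4: x=[8.2866] v=[-0.8324]
Step 5: x=[8.1865] v=[-1.0014]
Step 6: x=[8.0719] v=[-1.1458]
Step 7: x=[7.9457] v=[-1.2620]
Step 8: x=[7.8110] v=[-1.3471]
Step 9: x=[7.6711] v=[-1.3990]
Step 10: x=[7.5295] v=[-1.4165]
Step 11: x=[7.3896] v=[-1.3992]
Step 12: x=[7.2549] v=[-1.3474]
Step 13: x=[7.1287] v=[-1.2625]
Step 14: x=[7.0141] v=[-1.1465]
Step 15: x=[6.9139] v=[-1.0023]
Step 16: x=[6.8306] v=[-0.8334]
Step 17: x=[6.7662] v=[-0.6440]
Step 18: x=[6.7223] v=[-0.4388]
Step 19: x=[6.7000] v=[-0.2228]
Step 20: x=[6.6999] v=[-0.0013]
Step 21: x=[6.7219] v=[0.2203]
First v>=0 after going negative at step 21, time=2.1000

Answer: 2.1000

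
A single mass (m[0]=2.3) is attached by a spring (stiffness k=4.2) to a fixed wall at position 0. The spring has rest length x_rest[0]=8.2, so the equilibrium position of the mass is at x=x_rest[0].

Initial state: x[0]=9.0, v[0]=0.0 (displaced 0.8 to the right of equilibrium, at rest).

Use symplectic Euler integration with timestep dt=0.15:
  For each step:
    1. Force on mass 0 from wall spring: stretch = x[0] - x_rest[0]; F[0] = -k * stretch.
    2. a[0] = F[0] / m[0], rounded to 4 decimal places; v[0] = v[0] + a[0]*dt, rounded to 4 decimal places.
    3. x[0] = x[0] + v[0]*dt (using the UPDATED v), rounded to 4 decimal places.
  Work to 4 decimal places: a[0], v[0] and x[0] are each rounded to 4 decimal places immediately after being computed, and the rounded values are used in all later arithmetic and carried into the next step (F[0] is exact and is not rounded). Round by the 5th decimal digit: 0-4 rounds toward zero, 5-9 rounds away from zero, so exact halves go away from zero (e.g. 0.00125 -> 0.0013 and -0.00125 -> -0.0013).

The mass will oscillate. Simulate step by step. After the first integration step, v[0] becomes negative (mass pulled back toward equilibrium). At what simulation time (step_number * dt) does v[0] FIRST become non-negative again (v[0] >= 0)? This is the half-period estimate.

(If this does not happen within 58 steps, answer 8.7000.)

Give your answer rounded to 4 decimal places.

Step 0: x=[9.0000] v=[0.0000]
Step 1: x=[8.9671] v=[-0.2191]
Step 2: x=[8.9027] v=[-0.4292]
Step 3: x=[8.8094] v=[-0.6217]
Step 4: x=[8.6911] v=[-0.7886]
Step 5: x=[8.5526] v=[-0.9231]
Step 6: x=[8.3996] v=[-1.0197]
Step 7: x=[8.2384] v=[-1.0744]
Step 8: x=[8.0757] v=[-1.0849]
Step 9: x=[7.9181] v=[-1.0509]
Step 10: x=[7.7720] v=[-0.9737]
Step 11: x=[7.6435] v=[-0.8565]
Step 12: x=[7.5379] v=[-0.7041]
Step 13: x=[7.4595] v=[-0.5227]
Step 14: x=[7.4115] v=[-0.3199]
Step 15: x=[7.3959] v=[-0.1039]
Step 16: x=[7.4134] v=[0.1164]
First v>=0 after going negative at step 16, time=2.4000

Answer: 2.4000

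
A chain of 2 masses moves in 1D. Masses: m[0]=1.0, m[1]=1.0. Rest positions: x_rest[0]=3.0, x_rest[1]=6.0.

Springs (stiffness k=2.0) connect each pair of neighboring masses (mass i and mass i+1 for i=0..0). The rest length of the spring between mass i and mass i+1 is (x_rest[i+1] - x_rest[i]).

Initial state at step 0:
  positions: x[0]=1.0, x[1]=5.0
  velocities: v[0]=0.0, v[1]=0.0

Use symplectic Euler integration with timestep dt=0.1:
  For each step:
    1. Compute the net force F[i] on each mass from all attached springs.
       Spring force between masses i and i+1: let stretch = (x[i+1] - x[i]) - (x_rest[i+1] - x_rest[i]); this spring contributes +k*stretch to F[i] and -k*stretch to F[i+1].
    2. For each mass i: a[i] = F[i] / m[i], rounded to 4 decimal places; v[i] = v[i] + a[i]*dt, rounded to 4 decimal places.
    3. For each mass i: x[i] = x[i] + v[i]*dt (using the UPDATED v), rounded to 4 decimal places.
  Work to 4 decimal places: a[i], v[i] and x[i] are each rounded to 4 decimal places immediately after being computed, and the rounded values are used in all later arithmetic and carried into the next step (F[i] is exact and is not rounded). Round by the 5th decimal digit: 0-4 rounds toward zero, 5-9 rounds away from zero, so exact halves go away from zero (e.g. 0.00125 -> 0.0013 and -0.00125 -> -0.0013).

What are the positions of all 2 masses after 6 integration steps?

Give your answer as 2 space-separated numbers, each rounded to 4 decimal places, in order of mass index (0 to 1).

Step 0: x=[1.0000 5.0000] v=[0.0000 0.0000]
Step 1: x=[1.0200 4.9800] v=[0.2000 -0.2000]
Step 2: x=[1.0592 4.9408] v=[0.3920 -0.3920]
Step 3: x=[1.1160 4.8840] v=[0.5683 -0.5683]
Step 4: x=[1.1882 4.8118] v=[0.7219 -0.7219]
Step 5: x=[1.2729 4.7271] v=[0.8466 -0.8466]
Step 6: x=[1.3666 4.6334] v=[0.9374 -0.9374]

Answer: 1.3666 4.6334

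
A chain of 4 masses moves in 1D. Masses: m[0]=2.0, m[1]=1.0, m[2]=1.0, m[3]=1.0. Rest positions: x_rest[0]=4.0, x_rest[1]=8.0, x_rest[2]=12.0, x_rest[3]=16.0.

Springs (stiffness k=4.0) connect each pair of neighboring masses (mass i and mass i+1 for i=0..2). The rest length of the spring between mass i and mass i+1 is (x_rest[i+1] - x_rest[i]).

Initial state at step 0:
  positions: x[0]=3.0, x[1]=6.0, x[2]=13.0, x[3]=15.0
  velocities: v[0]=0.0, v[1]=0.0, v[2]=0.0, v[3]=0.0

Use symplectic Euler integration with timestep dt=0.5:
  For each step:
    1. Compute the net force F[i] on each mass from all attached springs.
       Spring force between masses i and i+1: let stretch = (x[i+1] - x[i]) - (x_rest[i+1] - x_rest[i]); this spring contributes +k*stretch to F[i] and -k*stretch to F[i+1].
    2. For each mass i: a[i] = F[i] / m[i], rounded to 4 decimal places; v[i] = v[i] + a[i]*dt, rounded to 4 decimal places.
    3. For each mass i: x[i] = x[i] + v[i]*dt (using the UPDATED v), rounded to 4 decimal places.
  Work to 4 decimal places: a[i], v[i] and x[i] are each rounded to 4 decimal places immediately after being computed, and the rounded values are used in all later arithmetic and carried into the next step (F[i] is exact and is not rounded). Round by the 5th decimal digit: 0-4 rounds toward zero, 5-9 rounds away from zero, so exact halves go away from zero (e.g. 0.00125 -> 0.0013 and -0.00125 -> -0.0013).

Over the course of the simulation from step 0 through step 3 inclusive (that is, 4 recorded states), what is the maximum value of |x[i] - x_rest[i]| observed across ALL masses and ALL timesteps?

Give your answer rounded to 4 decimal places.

Step 0: x=[3.0000 6.0000 13.0000 15.0000] v=[0.0000 0.0000 0.0000 0.0000]
Step 1: x=[2.5000 10.0000 8.0000 17.0000] v=[-1.0000 8.0000 -10.0000 4.0000]
Step 2: x=[3.7500 4.5000 14.0000 14.0000] v=[2.5000 -11.0000 12.0000 -6.0000]
Step 3: x=[3.3750 7.7500 10.5000 15.0000] v=[-0.7500 6.5000 -7.0000 2.0000]
Max displacement = 4.0000

Answer: 4.0000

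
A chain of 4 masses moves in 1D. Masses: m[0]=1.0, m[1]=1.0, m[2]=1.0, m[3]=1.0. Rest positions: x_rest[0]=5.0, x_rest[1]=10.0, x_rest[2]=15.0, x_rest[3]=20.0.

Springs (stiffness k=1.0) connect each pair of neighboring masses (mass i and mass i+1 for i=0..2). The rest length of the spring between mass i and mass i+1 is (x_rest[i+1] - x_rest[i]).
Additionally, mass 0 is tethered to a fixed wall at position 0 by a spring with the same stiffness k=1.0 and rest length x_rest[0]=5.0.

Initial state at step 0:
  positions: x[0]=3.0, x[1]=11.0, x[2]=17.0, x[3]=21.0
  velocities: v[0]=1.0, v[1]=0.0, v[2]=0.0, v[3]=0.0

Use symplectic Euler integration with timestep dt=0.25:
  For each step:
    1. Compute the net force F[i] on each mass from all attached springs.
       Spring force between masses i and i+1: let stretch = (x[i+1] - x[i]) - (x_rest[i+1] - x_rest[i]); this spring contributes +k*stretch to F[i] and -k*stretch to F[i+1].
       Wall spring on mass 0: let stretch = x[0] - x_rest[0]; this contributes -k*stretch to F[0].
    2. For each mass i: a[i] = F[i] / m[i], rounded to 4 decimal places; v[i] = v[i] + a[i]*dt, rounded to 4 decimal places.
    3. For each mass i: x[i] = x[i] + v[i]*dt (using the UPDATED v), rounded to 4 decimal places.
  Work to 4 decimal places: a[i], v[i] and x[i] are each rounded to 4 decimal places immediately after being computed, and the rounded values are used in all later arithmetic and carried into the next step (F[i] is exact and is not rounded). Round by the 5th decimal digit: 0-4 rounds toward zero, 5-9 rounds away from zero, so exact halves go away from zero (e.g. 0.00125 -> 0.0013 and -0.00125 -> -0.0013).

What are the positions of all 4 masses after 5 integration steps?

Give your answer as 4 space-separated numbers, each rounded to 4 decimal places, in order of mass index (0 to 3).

Step 0: x=[3.0000 11.0000 17.0000 21.0000] v=[1.0000 0.0000 0.0000 0.0000]
Step 1: x=[3.5625 10.8750 16.8750 21.0625] v=[2.2500 -0.5000 -0.5000 0.2500]
Step 2: x=[4.3594 10.6680 16.6367 21.1758] v=[3.1875 -0.8281 -0.9531 0.4531]
Step 3: x=[5.2781 10.4397 16.3091 21.3179] v=[3.6748 -0.9131 -1.3105 0.5683]
Step 4: x=[6.1895 10.2557 15.9277 21.4594] v=[3.6457 -0.7362 -1.5257 0.5661]
Step 5: x=[6.9682 10.1720 15.5375 21.5677] v=[3.1149 -0.3348 -1.5608 0.4332]

Answer: 6.9682 10.1720 15.5375 21.5677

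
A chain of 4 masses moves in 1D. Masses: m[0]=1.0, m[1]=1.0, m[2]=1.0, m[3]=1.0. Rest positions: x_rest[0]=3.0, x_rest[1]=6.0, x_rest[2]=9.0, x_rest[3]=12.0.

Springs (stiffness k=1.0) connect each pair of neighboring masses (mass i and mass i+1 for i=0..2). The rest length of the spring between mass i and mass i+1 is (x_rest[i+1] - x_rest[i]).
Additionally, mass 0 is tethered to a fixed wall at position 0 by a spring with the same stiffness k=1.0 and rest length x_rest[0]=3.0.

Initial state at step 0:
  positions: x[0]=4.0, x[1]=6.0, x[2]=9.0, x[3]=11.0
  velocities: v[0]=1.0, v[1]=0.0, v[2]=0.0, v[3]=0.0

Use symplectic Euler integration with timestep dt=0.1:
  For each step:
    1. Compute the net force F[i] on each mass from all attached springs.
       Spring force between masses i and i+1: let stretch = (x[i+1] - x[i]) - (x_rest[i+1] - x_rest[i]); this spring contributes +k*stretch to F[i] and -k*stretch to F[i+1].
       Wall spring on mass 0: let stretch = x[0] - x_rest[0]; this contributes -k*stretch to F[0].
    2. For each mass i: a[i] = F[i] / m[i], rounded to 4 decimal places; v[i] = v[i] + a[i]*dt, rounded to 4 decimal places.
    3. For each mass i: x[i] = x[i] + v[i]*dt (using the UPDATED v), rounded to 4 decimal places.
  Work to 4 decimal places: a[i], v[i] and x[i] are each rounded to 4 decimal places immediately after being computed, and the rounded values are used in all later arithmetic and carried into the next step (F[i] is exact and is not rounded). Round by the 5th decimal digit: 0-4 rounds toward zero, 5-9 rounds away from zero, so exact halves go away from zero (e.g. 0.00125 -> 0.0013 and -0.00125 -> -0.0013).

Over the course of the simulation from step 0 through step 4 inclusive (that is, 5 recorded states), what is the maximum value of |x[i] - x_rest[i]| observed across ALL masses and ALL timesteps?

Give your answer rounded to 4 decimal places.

Answer: 1.1877

Derivation:
Step 0: x=[4.0000 6.0000 9.0000 11.0000] v=[1.0000 0.0000 0.0000 0.0000]
Step 1: x=[4.0800 6.0100 8.9900 11.0100] v=[0.8000 0.1000 -0.1000 0.1000]
Step 2: x=[4.1385 6.0305 8.9704 11.0298] v=[0.5850 0.2050 -0.1960 0.1980]
Step 3: x=[4.1745 6.0615 8.9420 11.0590] v=[0.3604 0.3098 -0.2841 0.2921]
Step 4: x=[4.1877 6.1024 8.9060 11.0970] v=[0.1317 0.4092 -0.3605 0.3804]
Max displacement = 1.1877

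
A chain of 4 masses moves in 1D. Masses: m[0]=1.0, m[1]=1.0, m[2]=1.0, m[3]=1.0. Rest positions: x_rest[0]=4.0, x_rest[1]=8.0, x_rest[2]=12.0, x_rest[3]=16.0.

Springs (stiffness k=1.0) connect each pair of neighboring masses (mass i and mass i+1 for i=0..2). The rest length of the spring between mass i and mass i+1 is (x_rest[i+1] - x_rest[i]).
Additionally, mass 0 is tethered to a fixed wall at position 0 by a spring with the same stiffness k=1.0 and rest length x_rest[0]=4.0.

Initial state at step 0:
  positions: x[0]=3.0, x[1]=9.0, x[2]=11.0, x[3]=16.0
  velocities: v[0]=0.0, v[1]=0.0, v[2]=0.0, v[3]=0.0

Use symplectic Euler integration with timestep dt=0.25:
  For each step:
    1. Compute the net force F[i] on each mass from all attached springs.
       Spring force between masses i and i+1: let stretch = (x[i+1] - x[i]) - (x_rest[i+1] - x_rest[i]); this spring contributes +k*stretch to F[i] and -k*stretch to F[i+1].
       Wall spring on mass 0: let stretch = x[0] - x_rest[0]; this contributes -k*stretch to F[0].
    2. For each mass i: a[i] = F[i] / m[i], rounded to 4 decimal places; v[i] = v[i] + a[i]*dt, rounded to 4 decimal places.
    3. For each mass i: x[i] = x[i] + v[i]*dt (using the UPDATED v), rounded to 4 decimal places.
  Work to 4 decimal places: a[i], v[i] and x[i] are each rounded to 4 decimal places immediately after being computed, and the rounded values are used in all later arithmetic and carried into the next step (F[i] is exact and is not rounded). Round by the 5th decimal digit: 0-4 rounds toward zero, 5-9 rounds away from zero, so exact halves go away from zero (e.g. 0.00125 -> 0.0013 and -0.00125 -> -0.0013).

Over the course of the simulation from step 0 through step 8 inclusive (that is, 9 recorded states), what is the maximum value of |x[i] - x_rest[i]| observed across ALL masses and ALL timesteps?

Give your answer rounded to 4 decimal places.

Answer: 1.3149

Derivation:
Step 0: x=[3.0000 9.0000 11.0000 16.0000] v=[0.0000 0.0000 0.0000 0.0000]
Step 1: x=[3.1875 8.7500 11.1875 15.9375] v=[0.7500 -1.0000 0.7500 -0.2500]
Step 2: x=[3.5235 8.3047 11.5195 15.8281] v=[1.3438 -1.7813 1.3281 -0.4375]
Step 3: x=[3.9381 7.7615 11.9199 15.6994] v=[1.6582 -2.1729 1.6016 -0.5147]
Step 4: x=[4.3455 7.2392 12.2966 15.5845] v=[1.6295 -2.0892 1.5069 -0.4596]
Step 5: x=[4.6622 6.8521 12.5627 15.5141] v=[1.2666 -1.5483 1.0645 -0.2816]
Step 6: x=[4.8243 6.6851 12.6564 15.5092] v=[0.6485 -0.6681 0.3747 -0.0195]
Step 7: x=[4.8012 6.7750 12.5552 15.5760] v=[-0.0924 0.3595 -0.4049 0.2673]
Step 8: x=[4.6014 7.1028 12.2815 15.7040] v=[-0.7993 1.3111 -1.0948 0.5121]
Max displacement = 1.3149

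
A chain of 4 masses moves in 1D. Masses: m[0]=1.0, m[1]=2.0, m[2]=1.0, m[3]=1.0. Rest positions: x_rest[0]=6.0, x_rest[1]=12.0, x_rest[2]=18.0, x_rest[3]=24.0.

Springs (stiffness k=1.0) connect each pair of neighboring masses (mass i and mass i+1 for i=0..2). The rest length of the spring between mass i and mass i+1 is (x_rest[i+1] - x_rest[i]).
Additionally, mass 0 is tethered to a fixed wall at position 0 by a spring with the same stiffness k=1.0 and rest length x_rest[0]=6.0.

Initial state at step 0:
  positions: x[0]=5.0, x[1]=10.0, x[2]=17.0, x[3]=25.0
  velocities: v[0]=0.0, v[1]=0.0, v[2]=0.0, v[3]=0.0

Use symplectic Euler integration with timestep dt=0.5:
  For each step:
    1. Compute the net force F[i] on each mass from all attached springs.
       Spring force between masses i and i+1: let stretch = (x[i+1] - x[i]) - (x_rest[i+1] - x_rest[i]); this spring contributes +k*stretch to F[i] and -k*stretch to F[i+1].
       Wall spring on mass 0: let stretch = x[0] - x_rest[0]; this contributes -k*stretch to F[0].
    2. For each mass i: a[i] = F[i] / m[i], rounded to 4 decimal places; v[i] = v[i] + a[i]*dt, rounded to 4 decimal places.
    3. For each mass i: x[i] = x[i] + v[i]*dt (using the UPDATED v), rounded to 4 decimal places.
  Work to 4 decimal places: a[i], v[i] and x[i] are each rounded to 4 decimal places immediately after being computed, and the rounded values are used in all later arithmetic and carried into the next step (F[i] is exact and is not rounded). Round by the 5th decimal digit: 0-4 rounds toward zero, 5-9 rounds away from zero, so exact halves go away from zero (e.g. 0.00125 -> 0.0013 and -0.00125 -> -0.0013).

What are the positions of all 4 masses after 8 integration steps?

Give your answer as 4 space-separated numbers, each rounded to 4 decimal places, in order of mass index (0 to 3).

Step 0: x=[5.0000 10.0000 17.0000 25.0000] v=[0.0000 0.0000 0.0000 0.0000]
Step 1: x=[5.0000 10.2500 17.2500 24.5000] v=[0.0000 0.5000 0.5000 -1.0000]
Step 2: x=[5.0625 10.7188 17.5625 23.6875] v=[0.1250 0.9375 0.6250 -1.6250]
Step 3: x=[5.2735 11.3360 17.6954 22.8438] v=[0.4219 1.2344 0.2657 -1.6875]
Step 4: x=[5.6817 11.9904 17.5255 22.2130] v=[0.8164 1.3087 -0.3398 -1.2617]
Step 5: x=[6.2467 12.5481 17.1437 21.9103] v=[1.1299 1.1153 -0.7636 -0.6055]
Step 6: x=[6.8254 12.8926 16.8047 21.9159] v=[1.1573 0.6889 -0.6781 0.0112]
Step 7: x=[7.2145 12.9677 16.7654 22.1437] v=[0.7782 0.1501 -0.0786 0.4556]
Step 8: x=[7.2383 12.7983 17.1213 22.5270] v=[0.0476 -0.3388 0.7117 0.7665]

Answer: 7.2383 12.7983 17.1213 22.5270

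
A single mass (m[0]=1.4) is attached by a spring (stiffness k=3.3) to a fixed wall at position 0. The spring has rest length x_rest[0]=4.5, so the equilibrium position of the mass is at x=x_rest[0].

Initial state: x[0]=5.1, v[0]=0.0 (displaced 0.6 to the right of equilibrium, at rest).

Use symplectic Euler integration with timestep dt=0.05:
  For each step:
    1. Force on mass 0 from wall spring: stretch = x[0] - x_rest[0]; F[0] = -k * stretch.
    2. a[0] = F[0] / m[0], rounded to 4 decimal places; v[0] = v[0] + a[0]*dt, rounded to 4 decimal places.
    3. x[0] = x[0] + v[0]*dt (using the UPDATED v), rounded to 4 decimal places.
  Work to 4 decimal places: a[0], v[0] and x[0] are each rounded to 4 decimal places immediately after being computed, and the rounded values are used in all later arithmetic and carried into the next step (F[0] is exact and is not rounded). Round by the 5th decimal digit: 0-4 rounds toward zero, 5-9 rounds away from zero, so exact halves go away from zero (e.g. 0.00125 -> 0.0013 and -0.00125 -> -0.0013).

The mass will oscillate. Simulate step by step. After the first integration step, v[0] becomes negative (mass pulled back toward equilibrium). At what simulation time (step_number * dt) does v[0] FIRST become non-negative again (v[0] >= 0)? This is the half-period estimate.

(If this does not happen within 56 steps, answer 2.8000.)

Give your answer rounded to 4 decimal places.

Step 0: x=[5.1000] v=[0.0000]
Step 1: x=[5.0965] v=[-0.0707]
Step 2: x=[5.0895] v=[-0.1410]
Step 3: x=[5.0790] v=[-0.2105]
Step 4: x=[5.0651] v=[-0.2787]
Step 5: x=[5.0478] v=[-0.3453]
Step 6: x=[5.0273] v=[-0.4099]
Step 7: x=[5.0037] v=[-0.4720]
Step 8: x=[4.9771] v=[-0.5314]
Step 9: x=[4.9477] v=[-0.5876]
Step 10: x=[4.9157] v=[-0.6404]
Step 11: x=[4.8812] v=[-0.6894]
Step 12: x=[4.8445] v=[-0.7343]
Step 13: x=[4.8058] v=[-0.7749]
Step 14: x=[4.7653] v=[-0.8109]
Step 15: x=[4.7232] v=[-0.8422]
Step 16: x=[4.6798] v=[-0.8685]
Step 17: x=[4.6353] v=[-0.8897]
Step 18: x=[4.5900] v=[-0.9056]
Step 19: x=[4.5442] v=[-0.9162]
Step 20: x=[4.4981] v=[-0.9214]
Step 21: x=[4.4520] v=[-0.9212]
Step 22: x=[4.4062] v=[-0.9155]
Step 23: x=[4.3610] v=[-0.9044]
Step 24: x=[4.3166] v=[-0.8880]
Step 25: x=[4.2733] v=[-0.8664]
Step 26: x=[4.2313] v=[-0.8397]
Step 27: x=[4.1909] v=[-0.8080]
Step 28: x=[4.1523] v=[-0.7716]
Step 29: x=[4.1158] v=[-0.7306]
Step 30: x=[4.0815] v=[-0.6853]
Step 31: x=[4.0497] v=[-0.6360]
Step 32: x=[4.0206] v=[-0.5829]
Step 33: x=[3.9943] v=[-0.5264]
Step 34: x=[3.9710] v=[-0.4668]
Step 35: x=[3.9508] v=[-0.4045]
Step 36: x=[3.9338] v=[-0.3398]
Step 37: x=[3.9201] v=[-0.2731]
Step 38: x=[3.9099] v=[-0.2048]
Step 39: x=[3.9031] v=[-0.1353]
Step 40: x=[3.8999] v=[-0.0650]
Step 41: x=[3.9002] v=[0.0057]
First v>=0 after going negative at step 41, time=2.0500

Answer: 2.0500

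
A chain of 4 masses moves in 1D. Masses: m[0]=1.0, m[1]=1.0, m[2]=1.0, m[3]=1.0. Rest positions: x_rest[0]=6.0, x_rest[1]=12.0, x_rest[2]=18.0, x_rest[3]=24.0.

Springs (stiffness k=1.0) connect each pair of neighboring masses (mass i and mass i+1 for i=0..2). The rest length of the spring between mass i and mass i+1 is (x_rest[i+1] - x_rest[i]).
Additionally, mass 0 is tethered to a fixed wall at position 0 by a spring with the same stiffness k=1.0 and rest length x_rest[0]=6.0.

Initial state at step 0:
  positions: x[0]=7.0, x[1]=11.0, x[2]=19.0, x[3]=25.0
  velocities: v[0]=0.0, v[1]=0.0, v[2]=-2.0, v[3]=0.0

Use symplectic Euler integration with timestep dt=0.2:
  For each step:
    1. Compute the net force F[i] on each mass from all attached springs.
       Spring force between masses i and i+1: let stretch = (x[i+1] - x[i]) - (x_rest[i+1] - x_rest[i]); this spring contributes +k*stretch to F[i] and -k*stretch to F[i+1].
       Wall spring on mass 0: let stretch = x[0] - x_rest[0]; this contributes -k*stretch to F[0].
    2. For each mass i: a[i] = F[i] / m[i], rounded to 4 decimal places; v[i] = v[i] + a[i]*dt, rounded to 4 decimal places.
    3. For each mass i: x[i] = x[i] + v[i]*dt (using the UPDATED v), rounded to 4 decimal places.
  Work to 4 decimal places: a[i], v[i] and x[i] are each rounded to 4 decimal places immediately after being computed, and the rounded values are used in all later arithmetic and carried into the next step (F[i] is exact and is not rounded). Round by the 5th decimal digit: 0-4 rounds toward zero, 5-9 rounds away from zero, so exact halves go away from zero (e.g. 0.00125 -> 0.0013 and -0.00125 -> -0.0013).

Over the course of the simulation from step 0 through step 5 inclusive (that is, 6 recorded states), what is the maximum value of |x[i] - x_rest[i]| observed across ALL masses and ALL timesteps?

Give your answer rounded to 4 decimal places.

Answer: 1.2417

Derivation:
Step 0: x=[7.0000 11.0000 19.0000 25.0000] v=[0.0000 0.0000 -2.0000 0.0000]
Step 1: x=[6.8800 11.1600 18.5200 25.0000] v=[-0.6000 0.8000 -2.4000 0.0000]
Step 2: x=[6.6560 11.4432 18.0048 24.9808] v=[-1.1200 1.4160 -2.5760 -0.0960]
Step 3: x=[6.3572 11.7974 17.5062 24.9226] v=[-1.4938 1.7709 -2.4931 -0.2912]
Step 4: x=[6.0218 12.1623 17.0759 24.8077] v=[-1.6772 1.8246 -2.1516 -0.5745]
Step 5: x=[5.6911 12.4781 16.7583 24.6235] v=[-1.6535 1.5792 -1.5880 -0.9209]
Max displacement = 1.2417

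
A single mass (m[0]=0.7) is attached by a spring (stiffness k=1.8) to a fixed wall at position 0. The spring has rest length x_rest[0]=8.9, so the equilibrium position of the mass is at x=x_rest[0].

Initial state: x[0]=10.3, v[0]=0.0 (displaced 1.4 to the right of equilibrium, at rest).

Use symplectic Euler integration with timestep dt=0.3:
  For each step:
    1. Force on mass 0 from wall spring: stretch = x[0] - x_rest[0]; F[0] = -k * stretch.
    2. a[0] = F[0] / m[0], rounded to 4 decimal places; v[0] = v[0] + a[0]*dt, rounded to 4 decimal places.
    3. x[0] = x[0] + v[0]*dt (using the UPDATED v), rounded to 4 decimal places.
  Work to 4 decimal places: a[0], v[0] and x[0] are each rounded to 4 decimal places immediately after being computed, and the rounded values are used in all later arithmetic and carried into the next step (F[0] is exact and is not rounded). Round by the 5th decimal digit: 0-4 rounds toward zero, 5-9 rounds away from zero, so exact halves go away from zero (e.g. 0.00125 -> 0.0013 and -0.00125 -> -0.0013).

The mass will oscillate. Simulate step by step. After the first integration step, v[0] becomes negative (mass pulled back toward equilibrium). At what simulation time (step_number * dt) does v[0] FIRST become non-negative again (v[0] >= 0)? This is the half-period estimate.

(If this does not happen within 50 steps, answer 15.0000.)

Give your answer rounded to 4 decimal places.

Answer: 2.1000

Derivation:
Step 0: x=[10.3000] v=[0.0000]
Step 1: x=[9.9760] v=[-1.0800]
Step 2: x=[9.4030] v=[-1.9101]
Step 3: x=[8.7136] v=[-2.2981]
Step 4: x=[8.0673] v=[-2.1543]
Step 5: x=[7.6137] v=[-1.5119]
Step 6: x=[7.4578] v=[-0.5196]
Step 7: x=[7.6357] v=[0.5930]
First v>=0 after going negative at step 7, time=2.1000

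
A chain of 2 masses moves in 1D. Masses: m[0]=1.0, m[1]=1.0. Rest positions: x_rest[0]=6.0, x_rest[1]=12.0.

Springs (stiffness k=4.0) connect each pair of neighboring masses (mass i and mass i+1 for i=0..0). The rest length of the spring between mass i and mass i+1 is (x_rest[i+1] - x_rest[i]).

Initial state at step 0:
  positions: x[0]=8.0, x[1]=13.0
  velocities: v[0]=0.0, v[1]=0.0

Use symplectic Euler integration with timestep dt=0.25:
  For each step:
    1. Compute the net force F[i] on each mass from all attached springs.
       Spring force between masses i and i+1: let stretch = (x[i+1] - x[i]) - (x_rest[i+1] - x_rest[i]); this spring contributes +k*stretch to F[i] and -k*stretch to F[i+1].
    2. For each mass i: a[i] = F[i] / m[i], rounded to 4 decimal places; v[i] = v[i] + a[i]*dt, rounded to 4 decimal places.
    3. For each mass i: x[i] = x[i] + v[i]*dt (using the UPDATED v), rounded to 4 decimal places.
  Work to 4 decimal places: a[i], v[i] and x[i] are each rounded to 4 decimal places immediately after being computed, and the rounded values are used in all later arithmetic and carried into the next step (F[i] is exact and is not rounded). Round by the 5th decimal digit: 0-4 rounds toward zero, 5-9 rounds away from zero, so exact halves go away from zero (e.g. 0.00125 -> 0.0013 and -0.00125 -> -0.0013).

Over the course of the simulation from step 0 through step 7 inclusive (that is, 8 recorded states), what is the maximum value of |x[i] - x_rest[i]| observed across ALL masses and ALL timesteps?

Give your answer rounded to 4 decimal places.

Step 0: x=[8.0000 13.0000] v=[0.0000 0.0000]
Step 1: x=[7.7500 13.2500] v=[-1.0000 1.0000]
Step 2: x=[7.3750 13.6250] v=[-1.5000 1.5000]
Step 3: x=[7.0625 13.9375] v=[-1.2500 1.2500]
Step 4: x=[6.9688 14.0313] v=[-0.3750 0.3750]
Step 5: x=[7.1407 13.8594] v=[0.6875 -0.6875]
Step 6: x=[7.4923 13.5079] v=[1.4062 -1.4062]
Step 7: x=[7.8478 13.1525] v=[1.4218 -1.4218]
Max displacement = 2.0313

Answer: 2.0313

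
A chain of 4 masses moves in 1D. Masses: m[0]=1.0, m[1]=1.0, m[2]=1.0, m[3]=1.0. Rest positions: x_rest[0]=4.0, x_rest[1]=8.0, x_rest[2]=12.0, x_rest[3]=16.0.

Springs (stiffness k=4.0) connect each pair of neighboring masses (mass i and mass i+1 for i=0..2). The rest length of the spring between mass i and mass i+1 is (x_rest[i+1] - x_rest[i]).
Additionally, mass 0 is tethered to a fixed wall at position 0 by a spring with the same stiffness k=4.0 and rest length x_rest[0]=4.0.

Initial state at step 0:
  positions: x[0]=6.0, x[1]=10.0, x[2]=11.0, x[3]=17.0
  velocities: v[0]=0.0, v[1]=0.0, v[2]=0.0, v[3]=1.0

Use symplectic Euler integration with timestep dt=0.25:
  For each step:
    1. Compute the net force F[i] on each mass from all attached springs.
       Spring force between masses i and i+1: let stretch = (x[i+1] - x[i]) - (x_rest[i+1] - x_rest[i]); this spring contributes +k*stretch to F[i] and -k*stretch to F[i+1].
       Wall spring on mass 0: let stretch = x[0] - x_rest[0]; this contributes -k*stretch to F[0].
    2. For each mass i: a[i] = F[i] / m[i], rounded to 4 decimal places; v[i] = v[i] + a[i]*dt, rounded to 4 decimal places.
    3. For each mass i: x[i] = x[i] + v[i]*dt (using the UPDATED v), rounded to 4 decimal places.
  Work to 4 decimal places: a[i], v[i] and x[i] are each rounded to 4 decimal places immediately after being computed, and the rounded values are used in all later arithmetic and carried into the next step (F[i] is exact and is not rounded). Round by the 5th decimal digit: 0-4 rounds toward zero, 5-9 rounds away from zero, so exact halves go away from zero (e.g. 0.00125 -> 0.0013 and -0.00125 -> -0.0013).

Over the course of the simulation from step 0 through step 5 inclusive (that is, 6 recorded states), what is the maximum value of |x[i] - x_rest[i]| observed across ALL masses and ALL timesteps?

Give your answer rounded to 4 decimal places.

Answer: 2.7344

Derivation:
Step 0: x=[6.0000 10.0000 11.0000 17.0000] v=[0.0000 0.0000 0.0000 1.0000]
Step 1: x=[5.5000 9.2500 12.2500 16.7500] v=[-2.0000 -3.0000 5.0000 -1.0000]
Step 2: x=[4.5625 8.3125 13.8750 16.3750] v=[-3.7500 -3.7500 6.5000 -1.5000]
Step 3: x=[3.4219 7.8281 14.7344 16.3750] v=[-4.5625 -1.9375 3.4375 0.0000]
Step 4: x=[2.5274 7.9688 14.2774 16.9649] v=[-3.5782 0.5626 -1.8282 2.3594]
Step 5: x=[2.3614 8.3263 12.9151 17.8829] v=[-0.6642 1.4298 -5.4493 3.6719]
Max displacement = 2.7344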